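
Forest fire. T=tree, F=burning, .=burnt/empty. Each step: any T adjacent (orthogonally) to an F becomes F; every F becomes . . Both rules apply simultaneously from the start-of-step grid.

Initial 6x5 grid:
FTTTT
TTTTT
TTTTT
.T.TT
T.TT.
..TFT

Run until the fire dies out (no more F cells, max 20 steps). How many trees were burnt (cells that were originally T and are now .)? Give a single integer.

Step 1: +5 fires, +2 burnt (F count now 5)
Step 2: +5 fires, +5 burnt (F count now 5)
Step 3: +5 fires, +5 burnt (F count now 5)
Step 4: +5 fires, +5 burnt (F count now 5)
Step 5: +1 fires, +5 burnt (F count now 1)
Step 6: +0 fires, +1 burnt (F count now 0)
Fire out after step 6
Initially T: 22, now '.': 29
Total burnt (originally-T cells now '.'): 21

Answer: 21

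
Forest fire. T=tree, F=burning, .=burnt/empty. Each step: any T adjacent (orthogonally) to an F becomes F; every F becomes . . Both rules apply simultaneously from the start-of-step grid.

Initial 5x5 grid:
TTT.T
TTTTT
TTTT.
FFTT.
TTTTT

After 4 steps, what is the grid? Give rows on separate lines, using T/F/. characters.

Step 1: 5 trees catch fire, 2 burn out
  TTT.T
  TTTTT
  FFTT.
  ..FT.
  FFTTT
Step 2: 5 trees catch fire, 5 burn out
  TTT.T
  FFTTT
  ..FT.
  ...F.
  ..FTT
Step 3: 5 trees catch fire, 5 burn out
  FFT.T
  ..FTT
  ...F.
  .....
  ...FT
Step 4: 3 trees catch fire, 5 burn out
  ..F.T
  ...FT
  .....
  .....
  ....F

..F.T
...FT
.....
.....
....F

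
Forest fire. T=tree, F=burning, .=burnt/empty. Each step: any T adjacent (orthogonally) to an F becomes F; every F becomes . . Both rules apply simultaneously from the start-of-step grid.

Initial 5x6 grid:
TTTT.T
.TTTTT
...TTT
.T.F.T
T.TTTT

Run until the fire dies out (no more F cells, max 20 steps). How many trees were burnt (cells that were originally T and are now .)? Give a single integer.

Answer: 18

Derivation:
Step 1: +2 fires, +1 burnt (F count now 2)
Step 2: +4 fires, +2 burnt (F count now 4)
Step 3: +5 fires, +4 burnt (F count now 5)
Step 4: +4 fires, +5 burnt (F count now 4)
Step 5: +2 fires, +4 burnt (F count now 2)
Step 6: +1 fires, +2 burnt (F count now 1)
Step 7: +0 fires, +1 burnt (F count now 0)
Fire out after step 7
Initially T: 20, now '.': 28
Total burnt (originally-T cells now '.'): 18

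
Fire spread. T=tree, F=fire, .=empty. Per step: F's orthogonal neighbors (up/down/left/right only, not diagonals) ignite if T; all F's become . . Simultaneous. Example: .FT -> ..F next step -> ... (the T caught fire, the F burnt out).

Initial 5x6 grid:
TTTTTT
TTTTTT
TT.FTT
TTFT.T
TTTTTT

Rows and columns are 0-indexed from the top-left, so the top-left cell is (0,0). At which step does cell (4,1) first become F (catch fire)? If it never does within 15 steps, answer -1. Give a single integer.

Step 1: cell (4,1)='T' (+5 fires, +2 burnt)
Step 2: cell (4,1)='F' (+8 fires, +5 burnt)
  -> target ignites at step 2
Step 3: cell (4,1)='.' (+8 fires, +8 burnt)
Step 4: cell (4,1)='.' (+4 fires, +8 burnt)
Step 5: cell (4,1)='.' (+1 fires, +4 burnt)
Step 6: cell (4,1)='.' (+0 fires, +1 burnt)
  fire out at step 6

2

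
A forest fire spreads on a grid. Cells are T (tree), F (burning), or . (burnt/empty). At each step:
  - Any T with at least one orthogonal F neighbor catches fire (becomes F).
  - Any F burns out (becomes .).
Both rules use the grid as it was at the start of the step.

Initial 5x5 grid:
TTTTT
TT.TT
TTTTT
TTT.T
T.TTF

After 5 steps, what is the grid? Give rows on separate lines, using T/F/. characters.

Step 1: 2 trees catch fire, 1 burn out
  TTTTT
  TT.TT
  TTTTT
  TTT.F
  T.TF.
Step 2: 2 trees catch fire, 2 burn out
  TTTTT
  TT.TT
  TTTTF
  TTT..
  T.F..
Step 3: 3 trees catch fire, 2 burn out
  TTTTT
  TT.TF
  TTTF.
  TTF..
  T....
Step 4: 4 trees catch fire, 3 burn out
  TTTTF
  TT.F.
  TTF..
  TF...
  T....
Step 5: 3 trees catch fire, 4 burn out
  TTTF.
  TT...
  TF...
  F....
  T....

TTTF.
TT...
TF...
F....
T....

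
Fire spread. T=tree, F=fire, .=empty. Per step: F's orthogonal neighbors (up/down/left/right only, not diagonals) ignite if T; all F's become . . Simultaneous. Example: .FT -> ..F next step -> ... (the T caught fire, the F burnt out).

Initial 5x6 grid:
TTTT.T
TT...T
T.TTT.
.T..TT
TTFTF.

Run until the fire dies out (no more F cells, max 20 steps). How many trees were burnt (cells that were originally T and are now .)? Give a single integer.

Step 1: +3 fires, +2 burnt (F count now 3)
Step 2: +4 fires, +3 burnt (F count now 4)
Step 3: +1 fires, +4 burnt (F count now 1)
Step 4: +1 fires, +1 burnt (F count now 1)
Step 5: +0 fires, +1 burnt (F count now 0)
Fire out after step 5
Initially T: 18, now '.': 21
Total burnt (originally-T cells now '.'): 9

Answer: 9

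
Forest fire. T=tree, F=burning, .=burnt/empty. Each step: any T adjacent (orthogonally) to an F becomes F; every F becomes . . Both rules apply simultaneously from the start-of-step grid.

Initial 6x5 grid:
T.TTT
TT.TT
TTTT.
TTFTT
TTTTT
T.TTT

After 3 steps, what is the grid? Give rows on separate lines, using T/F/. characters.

Step 1: 4 trees catch fire, 1 burn out
  T.TTT
  TT.TT
  TTFT.
  TF.FT
  TTFTT
  T.TTT
Step 2: 7 trees catch fire, 4 burn out
  T.TTT
  TT.TT
  TF.F.
  F...F
  TF.FT
  T.FTT
Step 3: 6 trees catch fire, 7 burn out
  T.TTT
  TF.FT
  F....
  .....
  F...F
  T..FT

T.TTT
TF.FT
F....
.....
F...F
T..FT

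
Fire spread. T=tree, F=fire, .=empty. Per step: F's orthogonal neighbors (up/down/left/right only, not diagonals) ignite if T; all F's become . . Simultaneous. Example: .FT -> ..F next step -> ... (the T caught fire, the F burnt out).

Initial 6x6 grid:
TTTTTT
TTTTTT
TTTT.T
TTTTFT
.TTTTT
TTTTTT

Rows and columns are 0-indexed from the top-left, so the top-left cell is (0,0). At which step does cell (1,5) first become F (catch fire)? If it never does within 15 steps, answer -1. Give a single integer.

Step 1: cell (1,5)='T' (+3 fires, +1 burnt)
Step 2: cell (1,5)='T' (+6 fires, +3 burnt)
Step 3: cell (1,5)='F' (+7 fires, +6 burnt)
  -> target ignites at step 3
Step 4: cell (1,5)='.' (+8 fires, +7 burnt)
Step 5: cell (1,5)='.' (+5 fires, +8 burnt)
Step 6: cell (1,5)='.' (+3 fires, +5 burnt)
Step 7: cell (1,5)='.' (+1 fires, +3 burnt)
Step 8: cell (1,5)='.' (+0 fires, +1 burnt)
  fire out at step 8

3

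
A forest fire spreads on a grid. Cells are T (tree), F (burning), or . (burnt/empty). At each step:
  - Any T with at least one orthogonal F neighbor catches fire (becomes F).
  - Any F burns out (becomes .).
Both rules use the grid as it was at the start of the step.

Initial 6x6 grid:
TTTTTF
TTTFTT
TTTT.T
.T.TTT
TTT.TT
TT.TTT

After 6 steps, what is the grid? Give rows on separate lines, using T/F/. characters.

Step 1: 6 trees catch fire, 2 burn out
  TTTFF.
  TTF.FF
  TTTF.T
  .T.TTT
  TTT.TT
  TT.TTT
Step 2: 5 trees catch fire, 6 burn out
  TTF...
  TF....
  TTF..F
  .T.FTT
  TTT.TT
  TT.TTT
Step 3: 5 trees catch fire, 5 burn out
  TF....
  F.....
  TF....
  .T..FF
  TTT.TT
  TT.TTT
Step 4: 5 trees catch fire, 5 burn out
  F.....
  ......
  F.....
  .F....
  TTT.FF
  TT.TTT
Step 5: 3 trees catch fire, 5 burn out
  ......
  ......
  ......
  ......
  TFT...
  TT.TFF
Step 6: 4 trees catch fire, 3 burn out
  ......
  ......
  ......
  ......
  F.F...
  TF.F..

......
......
......
......
F.F...
TF.F..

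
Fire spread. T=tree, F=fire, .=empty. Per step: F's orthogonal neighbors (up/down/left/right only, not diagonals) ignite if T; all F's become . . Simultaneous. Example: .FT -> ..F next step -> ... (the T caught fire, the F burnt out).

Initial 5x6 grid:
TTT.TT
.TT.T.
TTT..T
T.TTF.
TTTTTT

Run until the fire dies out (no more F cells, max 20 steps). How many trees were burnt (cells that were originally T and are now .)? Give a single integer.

Step 1: +2 fires, +1 burnt (F count now 2)
Step 2: +3 fires, +2 burnt (F count now 3)
Step 3: +2 fires, +3 burnt (F count now 2)
Step 4: +3 fires, +2 burnt (F count now 3)
Step 5: +4 fires, +3 burnt (F count now 4)
Step 6: +2 fires, +4 burnt (F count now 2)
Step 7: +1 fires, +2 burnt (F count now 1)
Step 8: +0 fires, +1 burnt (F count now 0)
Fire out after step 8
Initially T: 21, now '.': 26
Total burnt (originally-T cells now '.'): 17

Answer: 17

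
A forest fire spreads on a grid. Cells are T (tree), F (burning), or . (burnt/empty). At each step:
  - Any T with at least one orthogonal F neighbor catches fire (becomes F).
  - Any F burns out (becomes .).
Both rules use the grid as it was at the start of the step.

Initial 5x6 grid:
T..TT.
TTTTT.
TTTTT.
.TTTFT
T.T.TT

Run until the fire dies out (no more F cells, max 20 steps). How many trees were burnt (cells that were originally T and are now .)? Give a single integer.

Step 1: +4 fires, +1 burnt (F count now 4)
Step 2: +4 fires, +4 burnt (F count now 4)
Step 3: +5 fires, +4 burnt (F count now 5)
Step 4: +3 fires, +5 burnt (F count now 3)
Step 5: +2 fires, +3 burnt (F count now 2)
Step 6: +1 fires, +2 burnt (F count now 1)
Step 7: +1 fires, +1 burnt (F count now 1)
Step 8: +0 fires, +1 burnt (F count now 0)
Fire out after step 8
Initially T: 21, now '.': 29
Total burnt (originally-T cells now '.'): 20

Answer: 20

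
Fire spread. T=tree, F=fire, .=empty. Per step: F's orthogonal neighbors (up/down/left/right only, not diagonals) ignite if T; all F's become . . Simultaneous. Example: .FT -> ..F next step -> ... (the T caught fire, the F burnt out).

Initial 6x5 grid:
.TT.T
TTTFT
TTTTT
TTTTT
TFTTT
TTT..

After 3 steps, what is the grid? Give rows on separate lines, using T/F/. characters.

Step 1: 7 trees catch fire, 2 burn out
  .TT.T
  TTF.F
  TTTFT
  TFTTT
  F.FTT
  TFT..
Step 2: 12 trees catch fire, 7 burn out
  .TF.F
  TF...
  TFF.F
  F.FFT
  ...FT
  F.F..
Step 3: 5 trees catch fire, 12 burn out
  .F...
  F....
  F....
  ....F
  ....F
  .....

.F...
F....
F....
....F
....F
.....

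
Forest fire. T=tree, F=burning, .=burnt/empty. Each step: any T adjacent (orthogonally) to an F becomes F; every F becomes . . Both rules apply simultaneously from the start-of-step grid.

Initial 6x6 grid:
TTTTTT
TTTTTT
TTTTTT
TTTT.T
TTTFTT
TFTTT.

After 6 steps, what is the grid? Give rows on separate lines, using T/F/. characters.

Step 1: 7 trees catch fire, 2 burn out
  TTTTTT
  TTTTTT
  TTTTTT
  TTTF.T
  TFF.FT
  F.FFT.
Step 2: 6 trees catch fire, 7 burn out
  TTTTTT
  TTTTTT
  TTTFTT
  TFF..T
  F....F
  ....F.
Step 3: 6 trees catch fire, 6 burn out
  TTTTTT
  TTTFTT
  TFF.FT
  F....F
  ......
  ......
Step 4: 6 trees catch fire, 6 burn out
  TTTFTT
  TFF.FT
  F....F
  ......
  ......
  ......
Step 5: 5 trees catch fire, 6 burn out
  TFF.FT
  F....F
  ......
  ......
  ......
  ......
Step 6: 2 trees catch fire, 5 burn out
  F....F
  ......
  ......
  ......
  ......
  ......

F....F
......
......
......
......
......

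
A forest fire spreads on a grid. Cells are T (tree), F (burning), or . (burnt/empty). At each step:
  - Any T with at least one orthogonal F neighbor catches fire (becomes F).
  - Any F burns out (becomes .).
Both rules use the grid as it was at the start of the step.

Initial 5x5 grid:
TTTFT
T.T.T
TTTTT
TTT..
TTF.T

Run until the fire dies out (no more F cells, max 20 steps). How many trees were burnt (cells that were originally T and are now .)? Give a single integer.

Step 1: +4 fires, +2 burnt (F count now 4)
Step 2: +6 fires, +4 burnt (F count now 6)
Step 3: +5 fires, +6 burnt (F count now 5)
Step 4: +2 fires, +5 burnt (F count now 2)
Step 5: +0 fires, +2 burnt (F count now 0)
Fire out after step 5
Initially T: 18, now '.': 24
Total burnt (originally-T cells now '.'): 17

Answer: 17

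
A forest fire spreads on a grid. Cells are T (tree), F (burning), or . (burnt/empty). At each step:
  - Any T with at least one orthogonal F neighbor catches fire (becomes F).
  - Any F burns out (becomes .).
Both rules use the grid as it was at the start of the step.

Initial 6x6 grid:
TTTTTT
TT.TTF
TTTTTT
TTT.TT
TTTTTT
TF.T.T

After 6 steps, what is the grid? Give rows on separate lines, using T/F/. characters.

Step 1: 5 trees catch fire, 2 burn out
  TTTTTF
  TT.TF.
  TTTTTF
  TTT.TT
  TFTTTT
  F..T.T
Step 2: 7 trees catch fire, 5 burn out
  TTTTF.
  TT.F..
  TTTTF.
  TFT.TF
  F.FTTT
  ...T.T
Step 3: 8 trees catch fire, 7 burn out
  TTTF..
  TT....
  TFTF..
  F.F.F.
  ...FTF
  ...T.T
Step 4: 7 trees catch fire, 8 burn out
  TTF...
  TF....
  F.F...
  ......
  ....F.
  ...F.F
Step 5: 2 trees catch fire, 7 burn out
  TF....
  F.....
  ......
  ......
  ......
  ......
Step 6: 1 trees catch fire, 2 burn out
  F.....
  ......
  ......
  ......
  ......
  ......

F.....
......
......
......
......
......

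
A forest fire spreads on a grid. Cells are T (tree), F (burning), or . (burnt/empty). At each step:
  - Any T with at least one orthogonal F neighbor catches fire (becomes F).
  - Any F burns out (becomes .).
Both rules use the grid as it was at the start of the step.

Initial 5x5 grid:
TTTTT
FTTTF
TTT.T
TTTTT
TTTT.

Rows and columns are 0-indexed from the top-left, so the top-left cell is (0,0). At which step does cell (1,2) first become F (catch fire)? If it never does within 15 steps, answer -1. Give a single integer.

Step 1: cell (1,2)='T' (+6 fires, +2 burnt)
Step 2: cell (1,2)='F' (+6 fires, +6 burnt)
  -> target ignites at step 2
Step 3: cell (1,2)='.' (+5 fires, +6 burnt)
Step 4: cell (1,2)='.' (+3 fires, +5 burnt)
Step 5: cell (1,2)='.' (+1 fires, +3 burnt)
Step 6: cell (1,2)='.' (+0 fires, +1 burnt)
  fire out at step 6

2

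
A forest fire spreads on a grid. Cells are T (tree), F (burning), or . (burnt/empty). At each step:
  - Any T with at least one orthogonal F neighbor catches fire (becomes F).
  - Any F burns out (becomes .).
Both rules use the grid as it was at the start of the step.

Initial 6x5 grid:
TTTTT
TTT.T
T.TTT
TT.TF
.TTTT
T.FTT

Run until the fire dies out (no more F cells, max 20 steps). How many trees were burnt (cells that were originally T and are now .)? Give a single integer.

Answer: 22

Derivation:
Step 1: +5 fires, +2 burnt (F count now 5)
Step 2: +5 fires, +5 burnt (F count now 5)
Step 3: +3 fires, +5 burnt (F count now 3)
Step 4: +3 fires, +3 burnt (F count now 3)
Step 5: +3 fires, +3 burnt (F count now 3)
Step 6: +2 fires, +3 burnt (F count now 2)
Step 7: +1 fires, +2 burnt (F count now 1)
Step 8: +0 fires, +1 burnt (F count now 0)
Fire out after step 8
Initially T: 23, now '.': 29
Total burnt (originally-T cells now '.'): 22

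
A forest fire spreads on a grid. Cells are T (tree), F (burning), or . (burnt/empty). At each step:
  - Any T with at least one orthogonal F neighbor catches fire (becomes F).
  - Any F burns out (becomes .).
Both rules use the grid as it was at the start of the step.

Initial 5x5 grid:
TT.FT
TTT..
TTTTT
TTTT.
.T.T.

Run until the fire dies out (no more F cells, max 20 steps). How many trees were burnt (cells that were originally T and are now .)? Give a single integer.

Step 1: +1 fires, +1 burnt (F count now 1)
Step 2: +0 fires, +1 burnt (F count now 0)
Fire out after step 2
Initially T: 17, now '.': 9
Total burnt (originally-T cells now '.'): 1

Answer: 1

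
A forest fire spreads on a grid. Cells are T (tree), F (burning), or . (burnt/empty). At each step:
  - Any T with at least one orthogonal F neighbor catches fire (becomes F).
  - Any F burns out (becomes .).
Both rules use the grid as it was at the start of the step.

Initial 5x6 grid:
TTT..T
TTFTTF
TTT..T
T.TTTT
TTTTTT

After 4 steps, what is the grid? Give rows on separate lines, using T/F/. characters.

Step 1: 7 trees catch fire, 2 burn out
  TTF..F
  TF.FF.
  TTF..F
  T.TTTT
  TTTTTT
Step 2: 5 trees catch fire, 7 burn out
  TF....
  F.....
  TF....
  T.FTTF
  TTTTTT
Step 3: 6 trees catch fire, 5 burn out
  F.....
  ......
  F.....
  T..FF.
  TTFTTF
Step 4: 4 trees catch fire, 6 burn out
  ......
  ......
  ......
  F.....
  TF.FF.

......
......
......
F.....
TF.FF.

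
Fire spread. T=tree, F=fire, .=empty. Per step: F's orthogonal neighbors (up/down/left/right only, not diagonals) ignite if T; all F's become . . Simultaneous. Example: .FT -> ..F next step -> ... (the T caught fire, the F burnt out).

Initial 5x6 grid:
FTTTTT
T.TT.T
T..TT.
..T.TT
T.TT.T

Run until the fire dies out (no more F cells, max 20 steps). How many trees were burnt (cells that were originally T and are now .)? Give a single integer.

Answer: 15

Derivation:
Step 1: +2 fires, +1 burnt (F count now 2)
Step 2: +2 fires, +2 burnt (F count now 2)
Step 3: +2 fires, +2 burnt (F count now 2)
Step 4: +2 fires, +2 burnt (F count now 2)
Step 5: +2 fires, +2 burnt (F count now 2)
Step 6: +2 fires, +2 burnt (F count now 2)
Step 7: +1 fires, +2 burnt (F count now 1)
Step 8: +1 fires, +1 burnt (F count now 1)
Step 9: +1 fires, +1 burnt (F count now 1)
Step 10: +0 fires, +1 burnt (F count now 0)
Fire out after step 10
Initially T: 19, now '.': 26
Total burnt (originally-T cells now '.'): 15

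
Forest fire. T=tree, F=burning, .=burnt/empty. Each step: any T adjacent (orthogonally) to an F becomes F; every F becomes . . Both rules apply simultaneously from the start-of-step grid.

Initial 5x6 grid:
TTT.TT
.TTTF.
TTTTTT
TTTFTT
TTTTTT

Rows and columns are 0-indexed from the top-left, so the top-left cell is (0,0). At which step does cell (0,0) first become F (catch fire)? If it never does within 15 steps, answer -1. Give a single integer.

Step 1: cell (0,0)='T' (+7 fires, +2 burnt)
Step 2: cell (0,0)='T' (+8 fires, +7 burnt)
Step 3: cell (0,0)='T' (+6 fires, +8 burnt)
Step 4: cell (0,0)='T' (+3 fires, +6 burnt)
Step 5: cell (0,0)='F' (+1 fires, +3 burnt)
  -> target ignites at step 5
Step 6: cell (0,0)='.' (+0 fires, +1 burnt)
  fire out at step 6

5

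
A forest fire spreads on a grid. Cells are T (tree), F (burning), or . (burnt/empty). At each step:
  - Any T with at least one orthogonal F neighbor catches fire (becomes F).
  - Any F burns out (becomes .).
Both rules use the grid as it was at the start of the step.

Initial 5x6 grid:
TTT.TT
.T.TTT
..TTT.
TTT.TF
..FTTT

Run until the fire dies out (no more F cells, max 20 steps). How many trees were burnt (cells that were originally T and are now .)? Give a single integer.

Answer: 15

Derivation:
Step 1: +4 fires, +2 burnt (F count now 4)
Step 2: +4 fires, +4 burnt (F count now 4)
Step 3: +3 fires, +4 burnt (F count now 3)
Step 4: +3 fires, +3 burnt (F count now 3)
Step 5: +1 fires, +3 burnt (F count now 1)
Step 6: +0 fires, +1 burnt (F count now 0)
Fire out after step 6
Initially T: 19, now '.': 26
Total burnt (originally-T cells now '.'): 15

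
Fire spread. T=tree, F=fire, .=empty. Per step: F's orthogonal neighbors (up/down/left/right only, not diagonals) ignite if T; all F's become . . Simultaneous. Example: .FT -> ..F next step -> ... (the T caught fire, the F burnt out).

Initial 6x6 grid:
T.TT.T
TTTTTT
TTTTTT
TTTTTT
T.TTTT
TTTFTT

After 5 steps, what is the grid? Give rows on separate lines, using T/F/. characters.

Step 1: 3 trees catch fire, 1 burn out
  T.TT.T
  TTTTTT
  TTTTTT
  TTTTTT
  T.TFTT
  TTF.FT
Step 2: 5 trees catch fire, 3 burn out
  T.TT.T
  TTTTTT
  TTTTTT
  TTTFTT
  T.F.FT
  TF...F
Step 3: 5 trees catch fire, 5 burn out
  T.TT.T
  TTTTTT
  TTTFTT
  TTF.FT
  T....F
  F.....
Step 4: 6 trees catch fire, 5 burn out
  T.TT.T
  TTTFTT
  TTF.FT
  TF...F
  F.....
  ......
Step 5: 6 trees catch fire, 6 burn out
  T.TF.T
  TTF.FT
  TF...F
  F.....
  ......
  ......

T.TF.T
TTF.FT
TF...F
F.....
......
......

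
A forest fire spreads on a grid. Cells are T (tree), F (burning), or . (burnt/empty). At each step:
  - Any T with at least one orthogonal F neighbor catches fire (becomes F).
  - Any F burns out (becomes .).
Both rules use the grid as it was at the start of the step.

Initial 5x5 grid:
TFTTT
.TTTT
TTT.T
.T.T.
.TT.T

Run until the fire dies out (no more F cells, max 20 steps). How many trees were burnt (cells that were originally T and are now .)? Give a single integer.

Step 1: +3 fires, +1 burnt (F count now 3)
Step 2: +3 fires, +3 burnt (F count now 3)
Step 3: +5 fires, +3 burnt (F count now 5)
Step 4: +2 fires, +5 burnt (F count now 2)
Step 5: +2 fires, +2 burnt (F count now 2)
Step 6: +0 fires, +2 burnt (F count now 0)
Fire out after step 6
Initially T: 17, now '.': 23
Total burnt (originally-T cells now '.'): 15

Answer: 15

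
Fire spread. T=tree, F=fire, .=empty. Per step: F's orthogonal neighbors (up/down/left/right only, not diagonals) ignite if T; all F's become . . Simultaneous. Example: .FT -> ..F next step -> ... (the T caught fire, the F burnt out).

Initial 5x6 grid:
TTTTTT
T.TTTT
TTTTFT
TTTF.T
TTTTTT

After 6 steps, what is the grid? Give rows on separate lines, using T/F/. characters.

Step 1: 5 trees catch fire, 2 burn out
  TTTTTT
  T.TTFT
  TTTF.F
  TTF..T
  TTTFTT
Step 2: 8 trees catch fire, 5 burn out
  TTTTFT
  T.TF.F
  TTF...
  TF...F
  TTF.FT
Step 3: 7 trees catch fire, 8 burn out
  TTTF.F
  T.F...
  TF....
  F.....
  TF...F
Step 4: 3 trees catch fire, 7 burn out
  TTF...
  T.....
  F.....
  ......
  F.....
Step 5: 2 trees catch fire, 3 burn out
  TF....
  F.....
  ......
  ......
  ......
Step 6: 1 trees catch fire, 2 burn out
  F.....
  ......
  ......
  ......
  ......

F.....
......
......
......
......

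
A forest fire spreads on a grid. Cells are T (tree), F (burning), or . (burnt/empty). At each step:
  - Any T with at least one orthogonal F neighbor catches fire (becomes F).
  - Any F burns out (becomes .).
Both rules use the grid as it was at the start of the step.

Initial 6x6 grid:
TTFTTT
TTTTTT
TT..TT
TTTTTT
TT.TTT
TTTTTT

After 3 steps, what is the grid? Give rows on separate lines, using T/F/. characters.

Step 1: 3 trees catch fire, 1 burn out
  TF.FTT
  TTFTTT
  TT..TT
  TTTTTT
  TT.TTT
  TTTTTT
Step 2: 4 trees catch fire, 3 burn out
  F...FT
  TF.FTT
  TT..TT
  TTTTTT
  TT.TTT
  TTTTTT
Step 3: 4 trees catch fire, 4 burn out
  .....F
  F...FT
  TF..TT
  TTTTTT
  TT.TTT
  TTTTTT

.....F
F...FT
TF..TT
TTTTTT
TT.TTT
TTTTTT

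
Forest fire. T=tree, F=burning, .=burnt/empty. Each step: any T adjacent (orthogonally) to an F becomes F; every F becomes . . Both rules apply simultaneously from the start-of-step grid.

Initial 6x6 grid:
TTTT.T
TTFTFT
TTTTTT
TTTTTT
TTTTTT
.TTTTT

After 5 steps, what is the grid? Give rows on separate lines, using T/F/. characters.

Step 1: 6 trees catch fire, 2 burn out
  TTFT.T
  TF.F.F
  TTFTFT
  TTTTTT
  TTTTTT
  .TTTTT
Step 2: 9 trees catch fire, 6 burn out
  TF.F.F
  F.....
  TF.F.F
  TTFTFT
  TTTTTT
  .TTTTT
Step 3: 7 trees catch fire, 9 burn out
  F.....
  ......
  F.....
  TF.F.F
  TTFTFT
  .TTTTT
Step 4: 6 trees catch fire, 7 burn out
  ......
  ......
  ......
  F.....
  TF.F.F
  .TFTFT
Step 5: 4 trees catch fire, 6 burn out
  ......
  ......
  ......
  ......
  F.....
  .F.F.F

......
......
......
......
F.....
.F.F.F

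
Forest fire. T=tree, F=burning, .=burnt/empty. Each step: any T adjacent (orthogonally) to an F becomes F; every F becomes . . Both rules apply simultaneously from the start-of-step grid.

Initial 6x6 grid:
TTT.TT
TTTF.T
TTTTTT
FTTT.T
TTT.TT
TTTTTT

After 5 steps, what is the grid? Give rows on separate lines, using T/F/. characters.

Step 1: 5 trees catch fire, 2 burn out
  TTT.TT
  TTF..T
  FTTFTT
  .FTT.T
  FTT.TT
  TTTTTT
Step 2: 10 trees catch fire, 5 burn out
  TTF.TT
  FF...T
  .FF.FT
  ..FF.T
  .FT.TT
  FTTTTT
Step 3: 5 trees catch fire, 10 burn out
  FF..TT
  .....T
  .....F
  .....T
  ..F.TT
  .FTTTT
Step 4: 3 trees catch fire, 5 burn out
  ....TT
  .....F
  ......
  .....F
  ....TT
  ..FTTT
Step 5: 3 trees catch fire, 3 burn out
  ....TF
  ......
  ......
  ......
  ....TF
  ...FTT

....TF
......
......
......
....TF
...FTT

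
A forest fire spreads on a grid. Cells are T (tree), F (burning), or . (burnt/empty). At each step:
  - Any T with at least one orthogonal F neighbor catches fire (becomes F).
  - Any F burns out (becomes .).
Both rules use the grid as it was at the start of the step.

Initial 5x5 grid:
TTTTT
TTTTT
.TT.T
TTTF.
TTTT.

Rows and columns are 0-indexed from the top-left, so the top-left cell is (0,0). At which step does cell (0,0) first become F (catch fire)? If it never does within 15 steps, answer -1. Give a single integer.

Step 1: cell (0,0)='T' (+2 fires, +1 burnt)
Step 2: cell (0,0)='T' (+3 fires, +2 burnt)
Step 3: cell (0,0)='T' (+4 fires, +3 burnt)
Step 4: cell (0,0)='T' (+4 fires, +4 burnt)
Step 5: cell (0,0)='T' (+4 fires, +4 burnt)
Step 6: cell (0,0)='F' (+3 fires, +4 burnt)
  -> target ignites at step 6
Step 7: cell (0,0)='.' (+0 fires, +3 burnt)
  fire out at step 7

6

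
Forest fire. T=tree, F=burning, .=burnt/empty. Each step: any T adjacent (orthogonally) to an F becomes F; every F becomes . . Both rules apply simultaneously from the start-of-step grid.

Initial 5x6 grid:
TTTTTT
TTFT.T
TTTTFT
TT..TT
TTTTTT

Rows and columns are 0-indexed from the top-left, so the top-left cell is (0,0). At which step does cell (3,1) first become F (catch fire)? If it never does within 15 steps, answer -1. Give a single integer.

Step 1: cell (3,1)='T' (+7 fires, +2 burnt)
Step 2: cell (3,1)='T' (+7 fires, +7 burnt)
Step 3: cell (3,1)='F' (+7 fires, +7 burnt)
  -> target ignites at step 3
Step 4: cell (3,1)='.' (+3 fires, +7 burnt)
Step 5: cell (3,1)='.' (+1 fires, +3 burnt)
Step 6: cell (3,1)='.' (+0 fires, +1 burnt)
  fire out at step 6

3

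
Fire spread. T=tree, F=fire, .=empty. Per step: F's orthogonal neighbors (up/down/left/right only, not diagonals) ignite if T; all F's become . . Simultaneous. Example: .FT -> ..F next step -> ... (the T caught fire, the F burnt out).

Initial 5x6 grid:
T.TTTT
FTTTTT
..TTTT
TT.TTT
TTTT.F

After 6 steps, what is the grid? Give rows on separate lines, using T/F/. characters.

Step 1: 3 trees catch fire, 2 burn out
  F.TTTT
  .FTTTT
  ..TTTT
  TT.TTF
  TTTT..
Step 2: 3 trees catch fire, 3 burn out
  ..TTTT
  ..FTTT
  ..TTTF
  TT.TF.
  TTTT..
Step 3: 6 trees catch fire, 3 burn out
  ..FTTT
  ...FTF
  ..FTF.
  TT.F..
  TTTT..
Step 4: 5 trees catch fire, 6 burn out
  ...FTF
  ....F.
  ...F..
  TT....
  TTTF..
Step 5: 2 trees catch fire, 5 burn out
  ....F.
  ......
  ......
  TT....
  TTF...
Step 6: 1 trees catch fire, 2 burn out
  ......
  ......
  ......
  TT....
  TF....

......
......
......
TT....
TF....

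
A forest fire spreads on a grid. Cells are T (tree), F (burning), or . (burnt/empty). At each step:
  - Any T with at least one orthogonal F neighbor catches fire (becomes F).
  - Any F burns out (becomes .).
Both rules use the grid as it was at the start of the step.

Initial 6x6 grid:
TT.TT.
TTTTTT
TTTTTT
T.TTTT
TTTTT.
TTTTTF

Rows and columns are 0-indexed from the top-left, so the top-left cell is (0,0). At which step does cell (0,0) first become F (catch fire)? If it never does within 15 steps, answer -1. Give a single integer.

Step 1: cell (0,0)='T' (+1 fires, +1 burnt)
Step 2: cell (0,0)='T' (+2 fires, +1 burnt)
Step 3: cell (0,0)='T' (+3 fires, +2 burnt)
Step 4: cell (0,0)='T' (+5 fires, +3 burnt)
Step 5: cell (0,0)='T' (+6 fires, +5 burnt)
Step 6: cell (0,0)='T' (+5 fires, +6 burnt)
Step 7: cell (0,0)='T' (+4 fires, +5 burnt)
Step 8: cell (0,0)='T' (+2 fires, +4 burnt)
Step 9: cell (0,0)='T' (+2 fires, +2 burnt)
Step 10: cell (0,0)='F' (+1 fires, +2 burnt)
  -> target ignites at step 10
Step 11: cell (0,0)='.' (+0 fires, +1 burnt)
  fire out at step 11

10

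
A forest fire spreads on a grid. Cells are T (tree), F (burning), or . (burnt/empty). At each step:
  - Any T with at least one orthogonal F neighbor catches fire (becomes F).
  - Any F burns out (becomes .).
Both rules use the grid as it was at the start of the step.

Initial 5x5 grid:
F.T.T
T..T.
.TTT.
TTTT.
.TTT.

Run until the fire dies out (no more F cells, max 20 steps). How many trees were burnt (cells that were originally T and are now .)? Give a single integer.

Answer: 1

Derivation:
Step 1: +1 fires, +1 burnt (F count now 1)
Step 2: +0 fires, +1 burnt (F count now 0)
Fire out after step 2
Initially T: 14, now '.': 12
Total burnt (originally-T cells now '.'): 1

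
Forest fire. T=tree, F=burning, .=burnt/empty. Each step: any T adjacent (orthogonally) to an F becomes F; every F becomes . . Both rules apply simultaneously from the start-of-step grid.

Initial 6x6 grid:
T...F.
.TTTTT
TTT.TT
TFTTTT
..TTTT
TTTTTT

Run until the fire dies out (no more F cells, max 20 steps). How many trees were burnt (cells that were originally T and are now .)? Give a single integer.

Answer: 25

Derivation:
Step 1: +4 fires, +2 burnt (F count now 4)
Step 2: +8 fires, +4 burnt (F count now 8)
Step 3: +5 fires, +8 burnt (F count now 5)
Step 4: +4 fires, +5 burnt (F count now 4)
Step 5: +3 fires, +4 burnt (F count now 3)
Step 6: +1 fires, +3 burnt (F count now 1)
Step 7: +0 fires, +1 burnt (F count now 0)
Fire out after step 7
Initially T: 26, now '.': 35
Total burnt (originally-T cells now '.'): 25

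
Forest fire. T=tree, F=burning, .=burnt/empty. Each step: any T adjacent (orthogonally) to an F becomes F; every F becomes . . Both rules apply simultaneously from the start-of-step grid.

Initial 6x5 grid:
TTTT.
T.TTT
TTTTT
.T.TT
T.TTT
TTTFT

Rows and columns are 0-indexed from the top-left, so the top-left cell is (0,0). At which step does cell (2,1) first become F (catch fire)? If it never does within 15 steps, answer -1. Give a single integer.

Step 1: cell (2,1)='T' (+3 fires, +1 burnt)
Step 2: cell (2,1)='T' (+4 fires, +3 burnt)
Step 3: cell (2,1)='T' (+3 fires, +4 burnt)
Step 4: cell (2,1)='T' (+4 fires, +3 burnt)
Step 5: cell (2,1)='F' (+4 fires, +4 burnt)
  -> target ignites at step 5
Step 6: cell (2,1)='.' (+3 fires, +4 burnt)
Step 7: cell (2,1)='.' (+2 fires, +3 burnt)
Step 8: cell (2,1)='.' (+1 fires, +2 burnt)
Step 9: cell (2,1)='.' (+0 fires, +1 burnt)
  fire out at step 9

5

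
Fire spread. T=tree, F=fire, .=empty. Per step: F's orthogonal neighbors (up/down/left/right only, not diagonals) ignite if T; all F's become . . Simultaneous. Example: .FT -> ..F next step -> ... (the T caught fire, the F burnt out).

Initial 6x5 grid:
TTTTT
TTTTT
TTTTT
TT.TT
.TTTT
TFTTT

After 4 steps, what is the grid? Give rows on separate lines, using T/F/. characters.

Step 1: 3 trees catch fire, 1 burn out
  TTTTT
  TTTTT
  TTTTT
  TT.TT
  .FTTT
  F.FTT
Step 2: 3 trees catch fire, 3 burn out
  TTTTT
  TTTTT
  TTTTT
  TF.TT
  ..FTT
  ...FT
Step 3: 4 trees catch fire, 3 burn out
  TTTTT
  TTTTT
  TFTTT
  F..TT
  ...FT
  ....F
Step 4: 5 trees catch fire, 4 burn out
  TTTTT
  TFTTT
  F.FTT
  ...FT
  ....F
  .....

TTTTT
TFTTT
F.FTT
...FT
....F
.....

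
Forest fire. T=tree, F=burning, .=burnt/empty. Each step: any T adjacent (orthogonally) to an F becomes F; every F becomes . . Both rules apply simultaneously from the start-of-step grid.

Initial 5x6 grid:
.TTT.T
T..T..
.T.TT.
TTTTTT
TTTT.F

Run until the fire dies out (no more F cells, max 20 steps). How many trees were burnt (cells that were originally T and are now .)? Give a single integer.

Answer: 17

Derivation:
Step 1: +1 fires, +1 burnt (F count now 1)
Step 2: +1 fires, +1 burnt (F count now 1)
Step 3: +2 fires, +1 burnt (F count now 2)
Step 4: +3 fires, +2 burnt (F count now 3)
Step 5: +3 fires, +3 burnt (F count now 3)
Step 6: +4 fires, +3 burnt (F count now 4)
Step 7: +2 fires, +4 burnt (F count now 2)
Step 8: +1 fires, +2 burnt (F count now 1)
Step 9: +0 fires, +1 burnt (F count now 0)
Fire out after step 9
Initially T: 19, now '.': 28
Total burnt (originally-T cells now '.'): 17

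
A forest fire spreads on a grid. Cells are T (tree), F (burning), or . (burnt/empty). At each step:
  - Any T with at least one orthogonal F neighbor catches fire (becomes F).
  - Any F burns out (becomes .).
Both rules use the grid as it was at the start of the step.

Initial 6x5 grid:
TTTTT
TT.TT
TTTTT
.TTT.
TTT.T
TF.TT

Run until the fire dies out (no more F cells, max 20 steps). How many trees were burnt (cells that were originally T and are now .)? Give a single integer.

Answer: 21

Derivation:
Step 1: +2 fires, +1 burnt (F count now 2)
Step 2: +3 fires, +2 burnt (F count now 3)
Step 3: +2 fires, +3 burnt (F count now 2)
Step 4: +4 fires, +2 burnt (F count now 4)
Step 5: +3 fires, +4 burnt (F count now 3)
Step 6: +4 fires, +3 burnt (F count now 4)
Step 7: +2 fires, +4 burnt (F count now 2)
Step 8: +1 fires, +2 burnt (F count now 1)
Step 9: +0 fires, +1 burnt (F count now 0)
Fire out after step 9
Initially T: 24, now '.': 27
Total burnt (originally-T cells now '.'): 21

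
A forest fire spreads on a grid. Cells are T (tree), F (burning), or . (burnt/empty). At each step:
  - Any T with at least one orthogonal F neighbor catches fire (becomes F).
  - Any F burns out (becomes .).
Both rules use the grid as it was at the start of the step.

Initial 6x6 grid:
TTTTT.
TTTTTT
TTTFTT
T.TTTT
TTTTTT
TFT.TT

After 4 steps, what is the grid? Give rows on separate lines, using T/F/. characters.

Step 1: 7 trees catch fire, 2 burn out
  TTTTT.
  TTTFTT
  TTF.FT
  T.TFTT
  TFTTTT
  F.F.TT
Step 2: 10 trees catch fire, 7 burn out
  TTTFT.
  TTF.FT
  TF...F
  T.F.FT
  F.FFTT
  ....TT
Step 3: 8 trees catch fire, 10 burn out
  TTF.F.
  TF...F
  F.....
  F....F
  ....FT
  ....TT
Step 4: 4 trees catch fire, 8 burn out
  TF....
  F.....
  ......
  ......
  .....F
  ....FT

TF....
F.....
......
......
.....F
....FT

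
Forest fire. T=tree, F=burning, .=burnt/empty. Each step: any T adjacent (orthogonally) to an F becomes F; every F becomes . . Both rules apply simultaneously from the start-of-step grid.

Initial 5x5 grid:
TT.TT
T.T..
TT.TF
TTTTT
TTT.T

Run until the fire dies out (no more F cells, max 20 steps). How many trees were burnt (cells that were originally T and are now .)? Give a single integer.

Step 1: +2 fires, +1 burnt (F count now 2)
Step 2: +2 fires, +2 burnt (F count now 2)
Step 3: +1 fires, +2 burnt (F count now 1)
Step 4: +2 fires, +1 burnt (F count now 2)
Step 5: +3 fires, +2 burnt (F count now 3)
Step 6: +2 fires, +3 burnt (F count now 2)
Step 7: +1 fires, +2 burnt (F count now 1)
Step 8: +1 fires, +1 burnt (F count now 1)
Step 9: +1 fires, +1 burnt (F count now 1)
Step 10: +0 fires, +1 burnt (F count now 0)
Fire out after step 10
Initially T: 18, now '.': 22
Total burnt (originally-T cells now '.'): 15

Answer: 15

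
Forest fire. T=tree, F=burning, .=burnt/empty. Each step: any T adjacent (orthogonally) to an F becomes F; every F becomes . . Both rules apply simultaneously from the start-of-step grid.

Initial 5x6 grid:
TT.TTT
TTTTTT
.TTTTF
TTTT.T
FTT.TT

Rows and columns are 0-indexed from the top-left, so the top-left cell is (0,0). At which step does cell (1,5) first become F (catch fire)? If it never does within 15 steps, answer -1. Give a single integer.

Step 1: cell (1,5)='F' (+5 fires, +2 burnt)
  -> target ignites at step 1
Step 2: cell (1,5)='.' (+6 fires, +5 burnt)
Step 3: cell (1,5)='.' (+7 fires, +6 burnt)
Step 4: cell (1,5)='.' (+3 fires, +7 burnt)
Step 5: cell (1,5)='.' (+2 fires, +3 burnt)
Step 6: cell (1,5)='.' (+1 fires, +2 burnt)
Step 7: cell (1,5)='.' (+0 fires, +1 burnt)
  fire out at step 7

1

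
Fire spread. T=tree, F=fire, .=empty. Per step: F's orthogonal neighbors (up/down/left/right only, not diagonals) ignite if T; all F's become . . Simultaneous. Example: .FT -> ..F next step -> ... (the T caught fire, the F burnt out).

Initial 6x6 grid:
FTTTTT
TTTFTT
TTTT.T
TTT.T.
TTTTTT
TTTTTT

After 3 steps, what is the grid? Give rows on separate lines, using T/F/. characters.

Step 1: 6 trees catch fire, 2 burn out
  .FTFTT
  FTF.FT
  TTTF.T
  TTT.T.
  TTTTTT
  TTTTTT
Step 2: 6 trees catch fire, 6 burn out
  ..F.FT
  .F...F
  FTF..T
  TTT.T.
  TTTTTT
  TTTTTT
Step 3: 5 trees catch fire, 6 burn out
  .....F
  ......
  .F...F
  FTF.T.
  TTTTTT
  TTTTTT

.....F
......
.F...F
FTF.T.
TTTTTT
TTTTTT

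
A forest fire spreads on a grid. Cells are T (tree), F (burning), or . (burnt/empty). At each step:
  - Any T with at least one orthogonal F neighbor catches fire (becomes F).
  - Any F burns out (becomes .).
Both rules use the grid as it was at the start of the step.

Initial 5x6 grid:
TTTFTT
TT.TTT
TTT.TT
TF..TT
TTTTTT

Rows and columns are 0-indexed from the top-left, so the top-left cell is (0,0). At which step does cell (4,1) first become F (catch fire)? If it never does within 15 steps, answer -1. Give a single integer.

Step 1: cell (4,1)='F' (+6 fires, +2 burnt)
  -> target ignites at step 1
Step 2: cell (4,1)='.' (+8 fires, +6 burnt)
Step 3: cell (4,1)='.' (+5 fires, +8 burnt)
Step 4: cell (4,1)='.' (+3 fires, +5 burnt)
Step 5: cell (4,1)='.' (+2 fires, +3 burnt)
Step 6: cell (4,1)='.' (+0 fires, +2 burnt)
  fire out at step 6

1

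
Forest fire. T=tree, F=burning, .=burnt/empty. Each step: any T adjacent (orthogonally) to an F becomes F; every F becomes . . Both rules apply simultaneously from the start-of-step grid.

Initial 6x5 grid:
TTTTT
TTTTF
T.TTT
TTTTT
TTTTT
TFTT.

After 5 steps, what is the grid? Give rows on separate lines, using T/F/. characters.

Step 1: 6 trees catch fire, 2 burn out
  TTTTF
  TTTF.
  T.TTF
  TTTTT
  TFTTT
  F.FT.
Step 2: 8 trees catch fire, 6 burn out
  TTTF.
  TTF..
  T.TF.
  TFTTF
  F.FTT
  ...F.
Step 3: 8 trees catch fire, 8 burn out
  TTF..
  TF...
  T.F..
  F.FF.
  ...FF
  .....
Step 4: 3 trees catch fire, 8 burn out
  TF...
  F....
  F....
  .....
  .....
  .....
Step 5: 1 trees catch fire, 3 burn out
  F....
  .....
  .....
  .....
  .....
  .....

F....
.....
.....
.....
.....
.....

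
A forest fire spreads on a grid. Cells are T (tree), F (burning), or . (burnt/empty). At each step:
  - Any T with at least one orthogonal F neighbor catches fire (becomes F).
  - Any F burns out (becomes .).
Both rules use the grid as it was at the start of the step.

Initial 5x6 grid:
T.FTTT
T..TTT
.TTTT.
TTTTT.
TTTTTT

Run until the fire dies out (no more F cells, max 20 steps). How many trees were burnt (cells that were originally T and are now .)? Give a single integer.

Step 1: +1 fires, +1 burnt (F count now 1)
Step 2: +2 fires, +1 burnt (F count now 2)
Step 3: +3 fires, +2 burnt (F count now 3)
Step 4: +4 fires, +3 burnt (F count now 4)
Step 5: +4 fires, +4 burnt (F count now 4)
Step 6: +3 fires, +4 burnt (F count now 3)
Step 7: +3 fires, +3 burnt (F count now 3)
Step 8: +1 fires, +3 burnt (F count now 1)
Step 9: +0 fires, +1 burnt (F count now 0)
Fire out after step 9
Initially T: 23, now '.': 28
Total burnt (originally-T cells now '.'): 21

Answer: 21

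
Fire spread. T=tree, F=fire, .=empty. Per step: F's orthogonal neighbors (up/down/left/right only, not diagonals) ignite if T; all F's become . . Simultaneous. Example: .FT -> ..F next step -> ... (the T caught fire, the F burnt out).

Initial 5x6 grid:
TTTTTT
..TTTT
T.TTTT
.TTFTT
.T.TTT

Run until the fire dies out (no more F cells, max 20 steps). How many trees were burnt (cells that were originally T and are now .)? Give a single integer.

Step 1: +4 fires, +1 burnt (F count now 4)
Step 2: +6 fires, +4 burnt (F count now 6)
Step 3: +6 fires, +6 burnt (F count now 6)
Step 4: +3 fires, +6 burnt (F count now 3)
Step 5: +2 fires, +3 burnt (F count now 2)
Step 6: +1 fires, +2 burnt (F count now 1)
Step 7: +0 fires, +1 burnt (F count now 0)
Fire out after step 7
Initially T: 23, now '.': 29
Total burnt (originally-T cells now '.'): 22

Answer: 22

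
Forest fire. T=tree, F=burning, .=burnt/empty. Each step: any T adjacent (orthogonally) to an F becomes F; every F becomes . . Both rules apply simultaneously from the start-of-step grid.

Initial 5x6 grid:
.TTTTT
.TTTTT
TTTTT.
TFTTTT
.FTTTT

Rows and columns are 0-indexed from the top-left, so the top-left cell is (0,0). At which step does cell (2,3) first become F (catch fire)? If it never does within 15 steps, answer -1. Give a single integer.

Step 1: cell (2,3)='T' (+4 fires, +2 burnt)
Step 2: cell (2,3)='T' (+5 fires, +4 burnt)
Step 3: cell (2,3)='F' (+5 fires, +5 burnt)
  -> target ignites at step 3
Step 4: cell (2,3)='.' (+5 fires, +5 burnt)
Step 5: cell (2,3)='.' (+2 fires, +5 burnt)
Step 6: cell (2,3)='.' (+2 fires, +2 burnt)
Step 7: cell (2,3)='.' (+1 fires, +2 burnt)
Step 8: cell (2,3)='.' (+0 fires, +1 burnt)
  fire out at step 8

3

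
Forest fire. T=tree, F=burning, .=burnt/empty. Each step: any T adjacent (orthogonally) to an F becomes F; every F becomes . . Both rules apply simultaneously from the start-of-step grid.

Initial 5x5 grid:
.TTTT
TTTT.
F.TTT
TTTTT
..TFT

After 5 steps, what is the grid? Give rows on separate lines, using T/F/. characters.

Step 1: 5 trees catch fire, 2 burn out
  .TTTT
  FTTT.
  ..TTT
  FTTFT
  ..F.F
Step 2: 5 trees catch fire, 5 burn out
  .TTTT
  .FTT.
  ..TFT
  .FF.F
  .....
Step 3: 5 trees catch fire, 5 burn out
  .FTTT
  ..FF.
  ..F.F
  .....
  .....
Step 4: 2 trees catch fire, 5 burn out
  ..FFT
  .....
  .....
  .....
  .....
Step 5: 1 trees catch fire, 2 burn out
  ....F
  .....
  .....
  .....
  .....

....F
.....
.....
.....
.....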